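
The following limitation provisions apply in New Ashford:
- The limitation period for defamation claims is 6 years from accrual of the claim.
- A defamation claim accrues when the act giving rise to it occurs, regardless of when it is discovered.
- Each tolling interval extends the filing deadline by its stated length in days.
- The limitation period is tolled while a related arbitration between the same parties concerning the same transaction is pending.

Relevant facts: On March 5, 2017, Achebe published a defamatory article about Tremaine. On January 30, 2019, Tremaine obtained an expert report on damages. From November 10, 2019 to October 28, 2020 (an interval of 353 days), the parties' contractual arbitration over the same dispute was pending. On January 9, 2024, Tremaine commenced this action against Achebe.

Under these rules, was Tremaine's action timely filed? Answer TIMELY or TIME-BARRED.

The claim accrued on March 5, 2017, the date of the act.
6 years from March 5, 2017 is March 5, 2023.
The pending related arbitration from November 10, 2019 to October 28, 2020 tolled the period for 353 days, extending the deadline to February 21, 2024.
None of the other events listed affects the running of the period under the stated rules.
The January 9, 2024 filing precedes the February 21, 2024 deadline; the claim is timely.

TIMELY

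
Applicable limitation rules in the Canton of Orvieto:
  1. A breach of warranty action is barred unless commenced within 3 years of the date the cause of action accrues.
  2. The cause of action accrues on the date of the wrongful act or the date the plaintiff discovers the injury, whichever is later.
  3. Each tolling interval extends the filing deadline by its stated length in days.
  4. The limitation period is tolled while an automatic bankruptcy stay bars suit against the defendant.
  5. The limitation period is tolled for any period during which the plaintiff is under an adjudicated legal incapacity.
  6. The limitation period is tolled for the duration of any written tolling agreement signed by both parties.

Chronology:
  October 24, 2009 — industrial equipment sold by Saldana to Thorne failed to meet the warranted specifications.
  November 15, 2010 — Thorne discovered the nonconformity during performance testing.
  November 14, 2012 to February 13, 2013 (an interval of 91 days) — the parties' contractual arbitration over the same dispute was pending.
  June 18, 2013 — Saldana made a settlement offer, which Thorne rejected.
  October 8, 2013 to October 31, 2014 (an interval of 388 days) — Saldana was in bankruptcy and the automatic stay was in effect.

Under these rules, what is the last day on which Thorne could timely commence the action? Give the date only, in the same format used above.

December 8, 2014

Because discovery on November 15, 2010 post-dates the October 24, 2009 act, accrual under the later-of rule falls on November 15, 2010.
3 years from November 15, 2010 is November 15, 2013.
The period was tolled for 388 days by the automatic bankruptcy stay (October 8, 2013 to October 31, 2014), pushing the deadline to December 8, 2014.
Although a pending arbitration ran from November 14, 2012 to February 13, 2013, the stated rules do not make that a tolling event, so it is disregarded.
Nothing else in the chronology tolls or restarts the period.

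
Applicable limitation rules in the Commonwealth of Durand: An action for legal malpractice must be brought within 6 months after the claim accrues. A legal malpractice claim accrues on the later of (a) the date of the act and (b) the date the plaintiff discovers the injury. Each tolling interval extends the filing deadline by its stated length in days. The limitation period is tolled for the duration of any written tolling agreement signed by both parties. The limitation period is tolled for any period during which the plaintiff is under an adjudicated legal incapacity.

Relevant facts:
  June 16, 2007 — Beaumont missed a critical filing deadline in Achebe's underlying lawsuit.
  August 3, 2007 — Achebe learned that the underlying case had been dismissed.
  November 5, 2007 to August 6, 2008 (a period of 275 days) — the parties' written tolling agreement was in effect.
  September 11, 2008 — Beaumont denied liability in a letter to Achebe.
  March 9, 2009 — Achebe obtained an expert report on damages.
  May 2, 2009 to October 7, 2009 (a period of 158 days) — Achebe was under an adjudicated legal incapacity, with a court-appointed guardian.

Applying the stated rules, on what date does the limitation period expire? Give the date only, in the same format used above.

November 4, 2008

Because discovery on August 3, 2007 post-dates the June 16, 2007 act, accrual under the later-of rule falls on August 3, 2007.
The untolled deadline — 6 months after August 3, 2007 — is February 3, 2008.
Because the written tolling agreement ran from November 5, 2007 to August 6, 2008, the deadline is extended by 275 days to November 4, 2008.
By the time the plaintiff's legal incapacity began on May 2, 2009, the limitation period had already expired on November 4, 2008; that interval cannot revive it.
Nothing else in the chronology tolls or restarts the period.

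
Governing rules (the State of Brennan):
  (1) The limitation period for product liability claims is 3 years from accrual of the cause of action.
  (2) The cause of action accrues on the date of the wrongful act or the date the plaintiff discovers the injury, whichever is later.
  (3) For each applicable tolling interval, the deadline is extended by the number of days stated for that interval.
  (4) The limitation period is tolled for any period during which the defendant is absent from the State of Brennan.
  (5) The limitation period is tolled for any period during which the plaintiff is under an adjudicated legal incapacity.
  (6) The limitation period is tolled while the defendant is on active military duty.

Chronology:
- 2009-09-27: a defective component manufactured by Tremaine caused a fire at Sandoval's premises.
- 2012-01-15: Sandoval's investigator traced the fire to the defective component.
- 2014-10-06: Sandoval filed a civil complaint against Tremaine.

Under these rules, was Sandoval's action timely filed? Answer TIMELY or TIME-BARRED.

TIMELY

The claim accrued on 2012-01-15 — the later of the 2009-09-27 act and the 2012-01-15 discovery.
Adding the 3 years base period to 2012-01-15 gives a deadline of 2015-01-15, before any tolling.
Filing on 2014-10-06 beat the 2015-01-15 deadline — the action is timely.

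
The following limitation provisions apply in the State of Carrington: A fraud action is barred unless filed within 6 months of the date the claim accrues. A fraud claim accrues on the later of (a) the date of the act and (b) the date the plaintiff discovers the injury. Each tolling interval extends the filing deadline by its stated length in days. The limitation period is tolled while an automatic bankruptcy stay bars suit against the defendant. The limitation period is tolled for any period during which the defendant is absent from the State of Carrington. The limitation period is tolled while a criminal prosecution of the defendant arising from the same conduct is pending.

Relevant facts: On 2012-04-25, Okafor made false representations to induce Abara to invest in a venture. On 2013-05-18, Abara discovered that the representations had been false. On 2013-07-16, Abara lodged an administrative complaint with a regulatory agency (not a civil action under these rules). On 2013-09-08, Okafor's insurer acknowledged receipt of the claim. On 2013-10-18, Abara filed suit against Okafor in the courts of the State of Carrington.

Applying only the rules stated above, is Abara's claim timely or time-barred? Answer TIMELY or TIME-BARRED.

Because discovery on 2013-05-18 post-dates the 2012-04-25 act, accrual under the later-of rule falls on 2013-05-18.
Adding the 6 months base period to 2013-05-18 gives a deadline of 2013-11-18, before any tolling.
The other events in the timeline have no effect on the limitation period under the stated rules.
Abara filed on 2013-10-18, before the 2013-11-18 deadline, so the action is timely.

TIMELY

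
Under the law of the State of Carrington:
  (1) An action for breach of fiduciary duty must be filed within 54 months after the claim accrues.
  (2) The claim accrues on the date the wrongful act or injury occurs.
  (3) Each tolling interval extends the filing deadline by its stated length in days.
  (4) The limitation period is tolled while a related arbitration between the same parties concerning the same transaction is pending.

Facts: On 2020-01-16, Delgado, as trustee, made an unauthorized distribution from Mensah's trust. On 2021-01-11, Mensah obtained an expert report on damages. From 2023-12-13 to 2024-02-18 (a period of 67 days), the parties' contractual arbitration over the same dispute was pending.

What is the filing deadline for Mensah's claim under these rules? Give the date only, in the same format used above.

The limitation period began to run on 2020-01-16.
The untolled deadline — 54 months after 2020-01-16 — is 2024-07-16.
The pending related arbitration from 2023-12-13 to 2024-02-18 tolled the period for 67 days, extending the deadline to 2024-09-21.
None of the other events listed affects the running of the period under the stated rules.

2024-09-21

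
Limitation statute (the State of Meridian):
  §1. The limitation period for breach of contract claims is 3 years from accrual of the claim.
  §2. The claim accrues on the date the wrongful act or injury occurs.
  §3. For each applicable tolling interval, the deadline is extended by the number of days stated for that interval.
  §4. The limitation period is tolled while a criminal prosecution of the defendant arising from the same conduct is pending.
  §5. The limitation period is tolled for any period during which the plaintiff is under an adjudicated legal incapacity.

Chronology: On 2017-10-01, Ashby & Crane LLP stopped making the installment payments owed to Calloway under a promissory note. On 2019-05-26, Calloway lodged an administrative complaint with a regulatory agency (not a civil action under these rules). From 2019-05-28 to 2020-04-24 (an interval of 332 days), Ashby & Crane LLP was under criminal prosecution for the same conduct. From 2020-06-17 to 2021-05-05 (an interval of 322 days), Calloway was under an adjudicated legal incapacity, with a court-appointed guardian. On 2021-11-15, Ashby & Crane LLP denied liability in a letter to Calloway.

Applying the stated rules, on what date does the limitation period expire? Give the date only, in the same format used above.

The claim accrued on 2017-10-01, when the wrongful act occurred.
Adding the 3 years base period to 2017-10-01 gives a deadline of 2020-10-01, before any tolling.
Because the pending criminal prosecution ran from 2019-05-28 to 2020-04-24, the deadline is extended by 332 days to 2021-08-29.
The period was tolled for 322 days by the plaintiff's legal incapacity (2020-06-17 to 2021-05-05), pushing the deadline to 2022-07-17.
The other events in the timeline have no effect on the limitation period under the stated rules.

2022-07-17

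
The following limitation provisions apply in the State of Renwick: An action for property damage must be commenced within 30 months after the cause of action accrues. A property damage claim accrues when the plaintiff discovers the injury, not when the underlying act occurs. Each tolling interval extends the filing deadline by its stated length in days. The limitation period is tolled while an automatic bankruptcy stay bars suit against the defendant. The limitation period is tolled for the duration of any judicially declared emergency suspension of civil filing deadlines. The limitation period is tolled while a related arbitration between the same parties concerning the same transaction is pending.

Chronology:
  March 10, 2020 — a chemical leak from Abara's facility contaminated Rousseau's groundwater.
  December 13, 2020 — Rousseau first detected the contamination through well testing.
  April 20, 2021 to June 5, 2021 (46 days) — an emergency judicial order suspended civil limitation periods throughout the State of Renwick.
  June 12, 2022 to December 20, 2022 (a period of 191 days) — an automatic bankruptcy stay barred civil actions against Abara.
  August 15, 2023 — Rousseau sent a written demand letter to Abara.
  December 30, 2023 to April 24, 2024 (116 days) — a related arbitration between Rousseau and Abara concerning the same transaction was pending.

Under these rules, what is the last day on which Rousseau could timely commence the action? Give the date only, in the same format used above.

May 31, 2024

Under the discovery rule, the claim accrued on December 13, 2020, when Rousseau discovered the injury — not on the March 10, 2020 date of the underlying act.
The untolled deadline — 30 months after December 13, 2020 — is June 13, 2023.
The period was tolled for 46 days by the emergency suspension of filing deadlines (April 20, 2021 to June 5, 2021), pushing the deadline to July 29, 2023.
The automatic bankruptcy stay from June 12, 2022 to December 20, 2022 tolled the period for 191 days, extending the deadline to February 5, 2024.
Because the pending related arbitration ran from December 30, 2023 to April 24, 2024, the deadline is extended by 116 days to May 31, 2024.
None of the other events listed affects the running of the period under the stated rules.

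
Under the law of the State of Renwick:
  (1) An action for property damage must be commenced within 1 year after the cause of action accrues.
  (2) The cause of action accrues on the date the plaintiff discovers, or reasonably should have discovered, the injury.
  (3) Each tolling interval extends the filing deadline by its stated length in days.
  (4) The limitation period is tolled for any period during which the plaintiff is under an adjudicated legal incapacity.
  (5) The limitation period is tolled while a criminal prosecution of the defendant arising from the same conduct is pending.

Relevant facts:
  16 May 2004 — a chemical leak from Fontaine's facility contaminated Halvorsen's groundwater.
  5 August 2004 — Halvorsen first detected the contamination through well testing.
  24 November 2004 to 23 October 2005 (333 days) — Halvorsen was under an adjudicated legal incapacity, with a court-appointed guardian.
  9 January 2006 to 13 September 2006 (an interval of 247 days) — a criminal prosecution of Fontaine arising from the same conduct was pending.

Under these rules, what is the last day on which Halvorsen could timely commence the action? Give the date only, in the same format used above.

8 March 2007

The claim did not accrue until Halvorsen discovered the injury on 5 August 2004; the 16 May 2004 act date does not start the clock under the stated rule.
The untolled deadline — 1 year after 5 August 2004 — is 5 August 2005.
Because the plaintiff's legal incapacity ran from 24 November 2004 to 23 October 2005, the deadline is extended by 333 days to 4 July 2006.
Because the pending criminal prosecution ran from 9 January 2006 to 13 September 2006, the deadline is extended by 247 days to 8 March 2007.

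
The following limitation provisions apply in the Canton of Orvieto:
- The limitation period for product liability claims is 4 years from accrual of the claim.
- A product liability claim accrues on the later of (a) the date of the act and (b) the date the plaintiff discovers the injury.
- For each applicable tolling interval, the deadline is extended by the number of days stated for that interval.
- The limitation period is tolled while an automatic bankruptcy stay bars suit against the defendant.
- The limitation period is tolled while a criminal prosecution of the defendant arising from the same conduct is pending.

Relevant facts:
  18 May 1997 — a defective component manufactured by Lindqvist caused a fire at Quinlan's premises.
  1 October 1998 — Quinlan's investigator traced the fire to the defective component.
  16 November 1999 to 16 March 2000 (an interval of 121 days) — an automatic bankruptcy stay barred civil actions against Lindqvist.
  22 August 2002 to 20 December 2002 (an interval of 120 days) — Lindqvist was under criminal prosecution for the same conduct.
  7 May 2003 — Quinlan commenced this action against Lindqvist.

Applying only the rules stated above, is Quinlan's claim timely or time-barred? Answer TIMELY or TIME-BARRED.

TIMELY

Because discovery on 1 October 1998 post-dates the 18 May 1997 act, accrual under the later-of rule falls on 1 October 1998.
The untolled deadline — 4 years after 1 October 1998 — is 1 October 2002.
The automatic bankruptcy stay from 16 November 1999 to 16 March 2000 tolled the period for 121 days, extending the deadline to 30 January 2003.
The period was tolled for 120 days by the pending criminal prosecution (22 August 2002 to 20 December 2002), pushing the deadline to 30 May 2003.
The 7 May 2003 filing precedes the 30 May 2003 deadline; the claim is timely.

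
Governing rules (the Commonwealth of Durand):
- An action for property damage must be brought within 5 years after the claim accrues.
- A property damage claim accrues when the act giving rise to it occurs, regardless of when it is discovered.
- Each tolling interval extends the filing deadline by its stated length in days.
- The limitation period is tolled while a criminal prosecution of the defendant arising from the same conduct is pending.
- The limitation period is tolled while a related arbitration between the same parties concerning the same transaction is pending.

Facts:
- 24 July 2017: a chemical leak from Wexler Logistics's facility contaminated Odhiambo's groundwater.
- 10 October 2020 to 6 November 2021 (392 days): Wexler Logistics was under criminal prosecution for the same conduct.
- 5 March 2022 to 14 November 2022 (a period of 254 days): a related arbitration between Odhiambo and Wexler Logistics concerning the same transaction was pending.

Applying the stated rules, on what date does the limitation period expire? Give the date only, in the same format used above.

30 April 2024

The claim accrued on 24 July 2017, the date of the act.
Adding the 5 years base period to 24 July 2017 gives a deadline of 24 July 2022, before any tolling.
The pending criminal prosecution from 10 October 2020 to 6 November 2021 tolled the period for 392 days, extending the deadline to 20 August 2023.
The pending related arbitration from 5 March 2022 to 14 November 2022 tolled the period for 254 days, extending the deadline to 30 April 2024.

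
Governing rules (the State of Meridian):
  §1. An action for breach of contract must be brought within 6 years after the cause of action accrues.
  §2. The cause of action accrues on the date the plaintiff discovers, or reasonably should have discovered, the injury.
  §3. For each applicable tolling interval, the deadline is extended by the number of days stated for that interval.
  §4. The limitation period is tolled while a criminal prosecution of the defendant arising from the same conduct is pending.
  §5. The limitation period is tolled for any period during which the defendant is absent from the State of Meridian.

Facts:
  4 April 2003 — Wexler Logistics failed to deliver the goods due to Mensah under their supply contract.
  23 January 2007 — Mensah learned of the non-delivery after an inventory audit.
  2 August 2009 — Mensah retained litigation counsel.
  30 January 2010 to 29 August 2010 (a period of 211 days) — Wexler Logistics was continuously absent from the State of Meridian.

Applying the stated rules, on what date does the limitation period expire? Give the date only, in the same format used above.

Under the discovery rule, the claim accrued on 23 January 2007, when Mensah discovered the injury — not on the 4 April 2003 date of the underlying act.
Adding the 6 years base period to 23 January 2007 gives a deadline of 23 January 2013, before any tolling.
The defendant's absence from the jurisdiction from 30 January 2010 to 29 August 2010 tolled the period for 211 days, extending the deadline to 22 August 2013.
The other events in the timeline have no effect on the limitation period under the stated rules.

22 August 2013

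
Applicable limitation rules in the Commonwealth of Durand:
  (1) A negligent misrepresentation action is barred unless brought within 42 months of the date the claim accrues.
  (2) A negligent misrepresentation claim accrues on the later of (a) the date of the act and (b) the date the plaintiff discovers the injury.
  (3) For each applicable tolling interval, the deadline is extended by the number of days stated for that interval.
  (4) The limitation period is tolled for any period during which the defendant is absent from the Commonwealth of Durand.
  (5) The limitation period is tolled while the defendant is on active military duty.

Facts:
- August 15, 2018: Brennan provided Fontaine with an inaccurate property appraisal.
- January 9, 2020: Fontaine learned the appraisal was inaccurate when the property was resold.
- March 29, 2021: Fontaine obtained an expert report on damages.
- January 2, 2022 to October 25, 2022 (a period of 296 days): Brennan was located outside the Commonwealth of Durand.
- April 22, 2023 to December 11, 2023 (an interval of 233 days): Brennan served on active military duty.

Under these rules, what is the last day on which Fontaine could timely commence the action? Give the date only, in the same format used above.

Taking the later of the act (August 15, 2018) and discovery (January 9, 2020), the claim accrued on January 9, 2020.
42 months from January 9, 2020 is July 9, 2023.
Because the defendant's absence from the jurisdiction ran from January 2, 2022 to October 25, 2022, the deadline is extended by 296 days to April 30, 2024.
The defendant's active military service from April 22, 2023 to December 11, 2023 tolled the period for 233 days, extending the deadline to December 19, 2024.
None of the other events listed affects the running of the period under the stated rules.

December 19, 2024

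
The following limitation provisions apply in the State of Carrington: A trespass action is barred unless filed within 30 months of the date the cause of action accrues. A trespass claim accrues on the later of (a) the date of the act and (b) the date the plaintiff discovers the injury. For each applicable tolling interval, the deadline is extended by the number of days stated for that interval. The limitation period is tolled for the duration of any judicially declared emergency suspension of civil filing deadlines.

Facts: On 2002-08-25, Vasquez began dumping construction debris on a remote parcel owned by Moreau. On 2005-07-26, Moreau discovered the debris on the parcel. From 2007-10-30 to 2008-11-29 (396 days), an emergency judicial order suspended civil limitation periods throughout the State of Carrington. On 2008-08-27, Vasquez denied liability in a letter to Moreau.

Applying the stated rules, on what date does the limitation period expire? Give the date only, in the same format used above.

2009-02-25

Taking the later of the act (2002-08-25) and discovery (2005-07-26), the claim accrued on 2005-07-26.
30 months from 2005-07-26 is 2008-01-26.
The emergency suspension of filing deadlines from 2007-10-30 to 2008-11-29 tolled the period for 396 days, extending the deadline to 2009-02-25.
Nothing else in the chronology tolls or restarts the period.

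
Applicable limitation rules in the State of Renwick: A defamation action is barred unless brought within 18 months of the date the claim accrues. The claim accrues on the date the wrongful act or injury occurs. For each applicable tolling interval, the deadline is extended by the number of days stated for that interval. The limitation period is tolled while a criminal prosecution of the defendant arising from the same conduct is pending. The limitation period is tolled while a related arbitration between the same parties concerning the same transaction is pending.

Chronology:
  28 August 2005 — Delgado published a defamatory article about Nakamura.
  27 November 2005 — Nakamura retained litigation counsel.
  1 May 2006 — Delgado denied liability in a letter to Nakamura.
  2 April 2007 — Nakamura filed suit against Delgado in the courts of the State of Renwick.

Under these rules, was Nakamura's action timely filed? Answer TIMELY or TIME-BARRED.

The claim accrued on 28 August 2005, when the wrongful act occurred.
18 months from 28 August 2005 is 28 February 2007.
The other events in the timeline have no effect on the limitation period under the stated rules.
Filing on 2 April 2007 missed the 28 February 2007 deadline — the action is time-barred.

TIME-BARRED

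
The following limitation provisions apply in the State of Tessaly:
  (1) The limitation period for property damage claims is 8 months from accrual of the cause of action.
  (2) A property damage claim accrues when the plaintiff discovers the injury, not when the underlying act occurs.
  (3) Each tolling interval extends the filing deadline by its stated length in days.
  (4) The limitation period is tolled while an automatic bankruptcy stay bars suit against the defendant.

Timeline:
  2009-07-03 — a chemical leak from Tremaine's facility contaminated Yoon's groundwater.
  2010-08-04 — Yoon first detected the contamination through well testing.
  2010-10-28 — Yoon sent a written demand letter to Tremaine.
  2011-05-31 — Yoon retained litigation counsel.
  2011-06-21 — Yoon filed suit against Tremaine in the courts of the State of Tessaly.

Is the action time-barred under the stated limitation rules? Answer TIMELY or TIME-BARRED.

TIME-BARRED

Accrual is tied to discovery, so the period began on 2010-08-04 rather than on 2009-07-03 when the act occurred.
Adding the 8 months base period to 2010-08-04 gives a deadline of 2011-04-04, before any tolling.
None of the other events listed affects the running of the period under the stated rules.
Filing on 2011-06-21 missed the 2011-04-04 deadline — the action is time-barred.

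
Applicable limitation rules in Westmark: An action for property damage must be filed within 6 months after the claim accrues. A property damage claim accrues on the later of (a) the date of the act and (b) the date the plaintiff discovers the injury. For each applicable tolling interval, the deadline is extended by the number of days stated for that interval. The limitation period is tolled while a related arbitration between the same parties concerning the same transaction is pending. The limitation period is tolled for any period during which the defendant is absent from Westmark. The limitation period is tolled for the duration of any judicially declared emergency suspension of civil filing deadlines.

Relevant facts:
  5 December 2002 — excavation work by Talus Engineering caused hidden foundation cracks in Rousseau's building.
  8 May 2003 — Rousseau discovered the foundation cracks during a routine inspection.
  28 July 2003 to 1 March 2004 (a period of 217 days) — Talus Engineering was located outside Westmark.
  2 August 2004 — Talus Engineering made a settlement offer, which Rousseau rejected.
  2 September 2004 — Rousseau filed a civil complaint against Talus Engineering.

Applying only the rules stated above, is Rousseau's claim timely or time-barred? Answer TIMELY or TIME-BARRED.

TIME-BARRED

The claim accrued on 8 May 2003 — the later of the 5 December 2002 act and the 8 May 2003 discovery.
6 months from 8 May 2003 is 8 November 2003.
The period was tolled for 217 days by the defendant's absence from the jurisdiction (28 July 2003 to 1 March 2004), pushing the deadline to 12 June 2004.
None of the other events listed affects the running of the period under the stated rules.
Filing on 2 September 2004 missed the 12 June 2004 deadline — the action is time-barred.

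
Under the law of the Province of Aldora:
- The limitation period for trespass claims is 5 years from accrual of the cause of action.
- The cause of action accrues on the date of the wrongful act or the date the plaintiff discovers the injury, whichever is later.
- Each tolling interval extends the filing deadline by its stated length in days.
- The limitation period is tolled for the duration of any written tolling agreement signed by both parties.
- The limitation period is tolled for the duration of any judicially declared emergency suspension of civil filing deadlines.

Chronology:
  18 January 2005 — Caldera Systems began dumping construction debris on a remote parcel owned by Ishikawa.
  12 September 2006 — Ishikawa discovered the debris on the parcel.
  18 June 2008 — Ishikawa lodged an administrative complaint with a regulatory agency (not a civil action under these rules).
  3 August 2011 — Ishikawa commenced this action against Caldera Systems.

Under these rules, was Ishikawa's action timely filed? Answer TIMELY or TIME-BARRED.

TIMELY

Because discovery on 12 September 2006 post-dates the 18 January 2005 act, accrual under the later-of rule falls on 12 September 2006.
5 years from 12 September 2006 is 12 September 2011.
The other events in the timeline have no effect on the limitation period under the stated rules.
The 3 August 2011 filing precedes the 12 September 2011 deadline; the claim is timely.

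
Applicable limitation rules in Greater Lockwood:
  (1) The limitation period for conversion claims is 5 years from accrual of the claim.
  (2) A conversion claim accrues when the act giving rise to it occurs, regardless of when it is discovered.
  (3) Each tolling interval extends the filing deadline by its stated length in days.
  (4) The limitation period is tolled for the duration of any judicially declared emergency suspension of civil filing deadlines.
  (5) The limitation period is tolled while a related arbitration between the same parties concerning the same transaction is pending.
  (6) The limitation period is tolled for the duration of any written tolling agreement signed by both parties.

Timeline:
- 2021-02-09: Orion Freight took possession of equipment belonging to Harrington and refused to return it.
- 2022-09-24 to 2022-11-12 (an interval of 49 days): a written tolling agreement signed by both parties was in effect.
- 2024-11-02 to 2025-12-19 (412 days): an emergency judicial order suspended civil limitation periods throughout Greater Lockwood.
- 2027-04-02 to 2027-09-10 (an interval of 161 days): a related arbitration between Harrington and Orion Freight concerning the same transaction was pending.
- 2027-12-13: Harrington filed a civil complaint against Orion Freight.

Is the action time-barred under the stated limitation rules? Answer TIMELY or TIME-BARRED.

The claim accrued on 2021-02-09, the date of the act.
Adding the 5 years base period to 2021-02-09 gives a deadline of 2026-02-09, before any tolling.
Because the written tolling agreement ran from 2022-09-24 to 2022-11-12, the deadline is extended by 49 days to 2026-03-30.
The emergency suspension of filing deadlines from 2024-11-02 to 2025-12-19 tolled the period for 412 days, extending the deadline to 2027-05-16.
Because the pending related arbitration ran from 2027-04-02 to 2027-09-10, the deadline is extended by 161 days to 2027-10-24.
Filing on 2027-12-13 missed the 2027-10-24 deadline — the action is time-barred.

TIME-BARRED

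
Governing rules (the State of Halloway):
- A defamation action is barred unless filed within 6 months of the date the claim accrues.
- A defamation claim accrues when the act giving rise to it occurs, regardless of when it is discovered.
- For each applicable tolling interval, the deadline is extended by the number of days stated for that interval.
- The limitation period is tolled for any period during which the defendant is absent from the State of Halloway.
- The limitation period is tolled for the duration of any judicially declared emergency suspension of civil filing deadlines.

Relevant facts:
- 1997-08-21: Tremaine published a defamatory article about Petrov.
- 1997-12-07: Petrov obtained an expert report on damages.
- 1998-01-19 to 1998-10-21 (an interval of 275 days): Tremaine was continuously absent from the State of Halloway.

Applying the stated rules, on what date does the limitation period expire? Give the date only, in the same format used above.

1998-11-23

The claim accrued on 1997-08-21, the date of the act.
Adding the 6 months base period to 1997-08-21 gives a deadline of 1998-02-21, before any tolling.
The period was tolled for 275 days by the defendant's absence from the jurisdiction (1998-01-19 to 1998-10-21), pushing the deadline to 1998-11-23.
Nothing else in the chronology tolls or restarts the period.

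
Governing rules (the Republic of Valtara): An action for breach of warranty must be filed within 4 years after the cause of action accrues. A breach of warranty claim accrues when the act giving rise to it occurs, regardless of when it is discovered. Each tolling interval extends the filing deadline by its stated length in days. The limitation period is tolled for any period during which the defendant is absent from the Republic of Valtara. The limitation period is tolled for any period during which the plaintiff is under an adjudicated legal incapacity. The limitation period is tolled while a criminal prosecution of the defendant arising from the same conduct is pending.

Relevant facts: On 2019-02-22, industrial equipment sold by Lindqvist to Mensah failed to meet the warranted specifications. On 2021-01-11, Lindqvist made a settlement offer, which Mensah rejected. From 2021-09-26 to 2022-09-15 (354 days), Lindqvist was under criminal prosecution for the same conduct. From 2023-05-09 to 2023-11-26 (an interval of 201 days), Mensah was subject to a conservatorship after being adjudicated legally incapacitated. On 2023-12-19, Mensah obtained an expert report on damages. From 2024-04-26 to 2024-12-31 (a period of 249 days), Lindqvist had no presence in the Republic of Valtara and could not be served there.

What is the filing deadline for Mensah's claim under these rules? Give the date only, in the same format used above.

The cause of action accrued on 2019-02-22, the date of the act.
4 years from 2019-02-22 is 2023-02-22.
Because the pending criminal prosecution ran from 2021-09-26 to 2022-09-15, the deadline is extended by 354 days to 2024-02-11.
Because the plaintiff's legal incapacity ran from 2023-05-09 to 2023-11-26, the deadline is extended by 201 days to 2024-08-30.
Because the defendant's absence from the jurisdiction ran from 2024-04-26 to 2024-12-31, the deadline is extended by 249 days to 2025-05-06.
None of the other events listed affects the running of the period under the stated rules.

2025-05-06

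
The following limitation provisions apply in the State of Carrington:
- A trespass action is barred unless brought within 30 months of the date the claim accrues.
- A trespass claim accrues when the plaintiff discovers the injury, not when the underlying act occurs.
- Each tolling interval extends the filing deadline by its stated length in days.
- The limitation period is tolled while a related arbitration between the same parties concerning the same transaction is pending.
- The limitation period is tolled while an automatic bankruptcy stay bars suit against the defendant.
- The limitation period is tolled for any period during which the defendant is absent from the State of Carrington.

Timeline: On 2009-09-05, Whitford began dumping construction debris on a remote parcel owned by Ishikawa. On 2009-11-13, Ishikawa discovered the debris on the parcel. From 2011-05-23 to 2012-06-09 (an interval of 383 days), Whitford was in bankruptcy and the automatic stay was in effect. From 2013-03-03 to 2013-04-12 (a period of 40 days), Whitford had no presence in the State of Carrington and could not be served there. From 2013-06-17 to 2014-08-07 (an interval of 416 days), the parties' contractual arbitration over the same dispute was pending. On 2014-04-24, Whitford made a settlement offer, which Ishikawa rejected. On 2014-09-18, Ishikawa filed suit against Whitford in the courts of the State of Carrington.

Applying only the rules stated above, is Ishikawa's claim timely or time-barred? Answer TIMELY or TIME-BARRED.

The claim did not accrue until Ishikawa discovered the injury on 2009-11-13; the 2009-09-05 act date does not start the clock under the stated rule.
30 months from 2009-11-13 is 2012-05-13.
The period was tolled for 383 days by the automatic bankruptcy stay (2011-05-23 to 2012-06-09), pushing the deadline to 2013-05-31.
Because the defendant's absence from the jurisdiction ran from 2013-03-03 to 2013-04-12, the deadline is extended by 40 days to 2013-07-10.
The period was tolled for 416 days by the pending related arbitration (2013-06-17 to 2014-08-07), pushing the deadline to 2014-08-30.
None of the other events listed affects the running of the period under the stated rules.
Ishikawa filed on 2014-09-18, after the 2014-08-30 deadline, so the action is time-barred.

TIME-BARRED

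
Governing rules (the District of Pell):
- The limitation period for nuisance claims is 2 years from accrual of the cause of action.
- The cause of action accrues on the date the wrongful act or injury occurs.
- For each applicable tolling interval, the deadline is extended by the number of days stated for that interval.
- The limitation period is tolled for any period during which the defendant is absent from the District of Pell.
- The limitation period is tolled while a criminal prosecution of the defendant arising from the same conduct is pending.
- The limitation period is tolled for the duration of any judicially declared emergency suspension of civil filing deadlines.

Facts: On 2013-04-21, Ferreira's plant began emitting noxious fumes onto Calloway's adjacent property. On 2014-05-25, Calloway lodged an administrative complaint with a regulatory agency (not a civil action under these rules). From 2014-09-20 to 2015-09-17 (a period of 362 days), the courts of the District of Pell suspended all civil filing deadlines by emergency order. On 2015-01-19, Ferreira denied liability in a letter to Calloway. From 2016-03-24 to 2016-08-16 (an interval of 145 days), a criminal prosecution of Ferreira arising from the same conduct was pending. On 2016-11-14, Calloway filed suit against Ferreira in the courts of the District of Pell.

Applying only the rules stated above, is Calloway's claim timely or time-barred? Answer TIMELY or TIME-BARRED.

TIME-BARRED

The limitation period began to run on 2013-04-21.
Adding the 2 years base period to 2013-04-21 gives a deadline of 2015-04-21, before any tolling.
Because the emergency suspension of filing deadlines ran from 2014-09-20 to 2015-09-17, the deadline is extended by 362 days to 2016-04-17.
Because the pending criminal prosecution ran from 2016-03-24 to 2016-08-16, the deadline is extended by 145 days to 2016-09-09.
None of the other events listed affects the running of the period under the stated rules.
Calloway filed on 2016-11-14, after the 2016-09-09 deadline, so the action is time-barred.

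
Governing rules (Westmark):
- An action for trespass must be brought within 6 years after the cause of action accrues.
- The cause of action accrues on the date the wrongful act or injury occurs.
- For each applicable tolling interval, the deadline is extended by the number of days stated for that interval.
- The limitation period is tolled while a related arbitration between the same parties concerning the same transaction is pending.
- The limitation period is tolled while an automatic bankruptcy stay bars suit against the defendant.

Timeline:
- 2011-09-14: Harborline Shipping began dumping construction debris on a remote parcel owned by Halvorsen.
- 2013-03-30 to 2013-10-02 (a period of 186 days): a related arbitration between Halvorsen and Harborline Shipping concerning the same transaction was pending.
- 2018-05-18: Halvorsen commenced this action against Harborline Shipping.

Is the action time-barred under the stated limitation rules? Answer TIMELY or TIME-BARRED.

The cause of action accrued on 2011-09-14, the date of the act.
Adding the 6 years base period to 2011-09-14 gives a deadline of 2017-09-14, before any tolling.
The pending related arbitration from 2013-03-30 to 2013-10-02 tolled the period for 186 days, extending the deadline to 2018-03-19.
The 2018-05-18 filing falls after the 2018-03-19 deadline; the claim is time-barred.

TIME-BARRED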